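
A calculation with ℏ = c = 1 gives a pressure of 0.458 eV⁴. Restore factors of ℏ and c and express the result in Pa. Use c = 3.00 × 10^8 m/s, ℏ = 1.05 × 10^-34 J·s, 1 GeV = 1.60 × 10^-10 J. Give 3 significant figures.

Pressure is [E]/[L]³ = [E]⁴/(ℏc)³.
1 GeV⁴ → 1/(ℏc)³ × (1 GeV in J)⁴ = 2.10 × 10^37 Pa.
Convert the energy scale: 0.458 eV⁴ = 4.58 × 10^-37 GeV⁴.
Result: 4.58 × 10^-37 × 2.10 × 10^37 = 9.60 Pa.

9.60 Pa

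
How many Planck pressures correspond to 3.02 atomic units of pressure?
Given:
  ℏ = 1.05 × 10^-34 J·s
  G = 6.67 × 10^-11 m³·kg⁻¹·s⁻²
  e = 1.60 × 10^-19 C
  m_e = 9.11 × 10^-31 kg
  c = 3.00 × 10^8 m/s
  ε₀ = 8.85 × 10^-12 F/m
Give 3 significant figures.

1.94 × 10^-100

atomic unit of pressure: P_au = E_h/a₀³ = m_e⁴e¹⁰/((4πε₀)⁵ℏ⁸) = 3.01 × 10^13 Pa
Planck pressure: p_P = c⁷/(ℏG²) = 4.68 × 10^113 Pa
3.02 × 3.01 × 10^13 / 4.68 × 10^113 = 1.94 × 10^-100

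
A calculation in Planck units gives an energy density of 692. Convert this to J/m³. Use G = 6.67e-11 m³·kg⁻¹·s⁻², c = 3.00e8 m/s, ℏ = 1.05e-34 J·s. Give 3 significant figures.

3.24e116 J/m³

One Planck energy density: u_P = c⁷/(ℏG²) = 4.68e113 J/m³.
692 × 4.68e113 J/m³ = 3.24e116 J/m³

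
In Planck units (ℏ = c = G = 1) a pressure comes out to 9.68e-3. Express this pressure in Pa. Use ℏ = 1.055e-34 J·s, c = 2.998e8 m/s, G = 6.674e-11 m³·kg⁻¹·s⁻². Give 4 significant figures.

4.484e111 Pa

One Planck pressure: p_P = c⁷/(ℏG²) = 4.632e113 Pa.
9.68e-3 × 4.632e113 Pa = 4.484e111 Pa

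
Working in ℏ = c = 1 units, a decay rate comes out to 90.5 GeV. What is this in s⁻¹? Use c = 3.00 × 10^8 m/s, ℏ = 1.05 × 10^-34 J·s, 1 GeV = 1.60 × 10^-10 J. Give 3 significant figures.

A rate is [E]/ℏ; divide by ℏ.
1 GeV → 1/ℏ × (1 GeV in J) = 1.52 × 10^24 s⁻¹.
Result: 90.5 × 1.52 × 10^24 = 1.38 × 10^26 s⁻¹.

1.38 × 10^26 s⁻¹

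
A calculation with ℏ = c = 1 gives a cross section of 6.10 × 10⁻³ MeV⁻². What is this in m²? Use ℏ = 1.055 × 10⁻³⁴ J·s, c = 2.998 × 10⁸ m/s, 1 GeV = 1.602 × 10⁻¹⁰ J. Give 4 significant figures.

2.378 × 10⁻²⁸ m²

Area is [L]² = [E]⁻²·(ℏc)²; restore (ℏc)².
1 GeV⁻² → (ℏc)² × (1 GeV in J)⁻² = 3.898 × 10⁻³² m².
Convert the energy scale: 6.10 × 10⁻³ MeV⁻² = 6.10 × 10³ GeV⁻².
Result: 6.10 × 10³ × 3.898 × 10⁻³² = 2.378 × 10⁻²⁸ m².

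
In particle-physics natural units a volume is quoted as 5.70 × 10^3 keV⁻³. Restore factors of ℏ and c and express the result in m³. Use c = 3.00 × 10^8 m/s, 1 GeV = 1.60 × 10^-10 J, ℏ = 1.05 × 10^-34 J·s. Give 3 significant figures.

Volume is [L]³ = [E]⁻³·(ℏc)³.
1 GeV⁻³ → (ℏc)³ × (1 GeV in J)⁻³ = 7.63 × 10^-48 m³.
Convert the energy scale: 5.70 × 10^3 keV⁻³ = 5.70 × 10^21 GeV⁻³.
Result: 5.70 × 10^21 × 7.63 × 10^-48 = 4.35 × 10^-26 m³.

4.35 × 10^-26 m³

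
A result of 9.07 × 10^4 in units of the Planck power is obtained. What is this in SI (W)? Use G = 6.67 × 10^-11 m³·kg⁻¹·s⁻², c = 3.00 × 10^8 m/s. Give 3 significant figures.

One Planck power: P_P = c⁵/G = 3.64 × 10^52 W.
9.07 × 10^4 × 3.64 × 10^52 W = 3.30 × 10^57 W

3.30 × 10^57 W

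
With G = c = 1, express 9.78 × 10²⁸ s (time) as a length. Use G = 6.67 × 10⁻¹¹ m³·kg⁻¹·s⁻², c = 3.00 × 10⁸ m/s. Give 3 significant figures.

2.93 × 10³⁷ m

Time → length via c.
9.78 × 10²⁸ s × (c) = 2.93 × 10³⁷ m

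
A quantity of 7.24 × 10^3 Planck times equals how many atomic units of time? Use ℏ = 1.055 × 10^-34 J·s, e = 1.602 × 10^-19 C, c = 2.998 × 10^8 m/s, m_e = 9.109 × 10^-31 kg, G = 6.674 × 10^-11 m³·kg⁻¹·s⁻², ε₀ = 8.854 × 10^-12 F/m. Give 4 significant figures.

Planck time: t_P = √(ℏG/c⁵) = 5.392 × 10^-44 s
atomic unit of time: τ_au = (4πε₀)²ℏ³/(m_e e⁴) = 2.423 × 10^-17 s
7.24 × 10^3 × 5.392 × 10^-44 / 2.423 × 10^-17 = 1.611 × 10^-23

1.611 × 10^-23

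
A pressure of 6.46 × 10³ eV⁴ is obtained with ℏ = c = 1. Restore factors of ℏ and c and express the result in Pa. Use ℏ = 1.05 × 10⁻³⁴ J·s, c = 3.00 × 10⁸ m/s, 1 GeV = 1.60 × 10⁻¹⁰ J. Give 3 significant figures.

Pressure is [E]/[L]³ = [E]⁴/(ℏc)³.
1 GeV⁴ → 1/(ℏc)³ × (1 GeV in J)⁴ = 2.10 × 10³⁷ Pa.
Convert the energy scale: 6.46 × 10³ eV⁴ = 6.46 × 10⁻³³ GeV⁴.
Result: 6.46 × 10⁻³³ × 2.10 × 10³⁷ = 1.35 × 10⁵ Pa.

1.35 × 10⁵ Pa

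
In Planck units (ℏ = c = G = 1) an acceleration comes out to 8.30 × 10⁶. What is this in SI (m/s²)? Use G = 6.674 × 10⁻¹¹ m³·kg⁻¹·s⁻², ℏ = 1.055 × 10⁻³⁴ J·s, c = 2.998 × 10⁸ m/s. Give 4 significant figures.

4.615 × 10⁵⁸ m/s²

One Planck acceleration: a_P = √(c⁷/(ℏG)) = 5.560 × 10⁵¹ m/s².
8.30 × 10⁶ × 5.560 × 10⁵¹ m/s² = 4.615 × 10⁵⁸ m/s²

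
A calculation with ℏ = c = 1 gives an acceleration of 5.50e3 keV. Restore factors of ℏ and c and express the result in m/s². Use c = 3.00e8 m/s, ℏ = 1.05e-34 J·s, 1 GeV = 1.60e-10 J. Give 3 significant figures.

Acceleration is [L]/[T]² = c·[E]/ℏ.
1 GeV → c/ℏ × (1 GeV in J) = 4.57e32 m/s².
Convert the energy scale: 5.50e3 keV = 5.50e-3 GeV.
Result: 5.50e-3 × 4.57e32 = 2.51e30 m/s².

2.51e30 m/s²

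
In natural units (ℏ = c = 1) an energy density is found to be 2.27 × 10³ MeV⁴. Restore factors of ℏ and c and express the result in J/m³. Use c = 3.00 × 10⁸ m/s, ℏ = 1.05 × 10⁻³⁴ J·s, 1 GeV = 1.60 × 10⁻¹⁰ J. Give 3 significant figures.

[E]/[L]³ = [E]⁴/(ℏc)³; restore (ℏc)⁻³.
1 GeV⁴ → 1/(ℏc)³ × (1 GeV in J)⁴ = 2.10 × 10³⁷ J/m³.
Convert the energy scale: 2.27 × 10³ MeV⁴ = 2.27 × 10⁻⁹ GeV⁴.
Result: 2.27 × 10⁻⁹ × 2.10 × 10³⁷ = 4.76 × 10²⁸ J/m³.

4.76 × 10²⁸ J/m³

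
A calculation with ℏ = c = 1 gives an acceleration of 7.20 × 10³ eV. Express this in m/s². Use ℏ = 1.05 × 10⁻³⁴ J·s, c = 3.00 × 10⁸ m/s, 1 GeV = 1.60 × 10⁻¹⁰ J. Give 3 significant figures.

3.29 × 10²⁷ m/s²

Acceleration is [L]/[T]² = c·[E]/ℏ.
1 GeV → c/ℏ × (1 GeV in J) = 4.57 × 10³² m/s².
Convert the energy scale: 7.20 × 10³ eV = 7.20 × 10⁻⁶ GeV.
Result: 7.20 × 10⁻⁶ × 4.57 × 10³² = 3.29 × 10²⁷ m/s².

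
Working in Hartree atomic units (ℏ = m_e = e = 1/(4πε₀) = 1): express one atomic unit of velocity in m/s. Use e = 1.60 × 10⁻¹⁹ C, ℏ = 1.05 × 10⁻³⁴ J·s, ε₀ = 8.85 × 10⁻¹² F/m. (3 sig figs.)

2.19 × 10⁶ m/s

From ℏ = m_e = e = 1/(4πε₀) = 1 the velocity scale is v_au = e²/(4πε₀ℏ).
  = 2.56 × 10⁻³⁸ / 1.17 × 10⁻⁴⁴
  = 2.19 × 10⁶ m/s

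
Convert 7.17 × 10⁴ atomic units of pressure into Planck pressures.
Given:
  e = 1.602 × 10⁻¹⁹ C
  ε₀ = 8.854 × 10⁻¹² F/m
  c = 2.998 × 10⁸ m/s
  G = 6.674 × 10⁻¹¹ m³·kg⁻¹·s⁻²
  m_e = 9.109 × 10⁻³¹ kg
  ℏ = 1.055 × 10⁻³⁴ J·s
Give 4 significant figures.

4.534 × 10⁻⁹⁶

atomic unit of pressure: P_au = E_h/a₀³ = m_e⁴e¹⁰/((4πε₀)⁵ℏ⁸) = 2.929 × 10¹³ Pa
Planck pressure: p_P = c⁷/(ℏG²) = 4.632 × 10¹¹³ Pa
7.17 × 10⁴ × 2.929 × 10¹³ / 4.632 × 10¹¹³ = 4.534 × 10⁻⁹⁶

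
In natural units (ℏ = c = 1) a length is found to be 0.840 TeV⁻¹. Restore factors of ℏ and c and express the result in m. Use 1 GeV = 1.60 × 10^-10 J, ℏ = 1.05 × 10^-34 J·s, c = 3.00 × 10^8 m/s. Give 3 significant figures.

1.65 × 10^-19 m

A length is [E]⁻¹ in ℏ=c=1; restore one factor of ℏc.
1 GeV⁻¹ → ℏc × (1 GeV in J)⁻¹ = 1.97 × 10^-16 m.
Convert the energy scale: 0.840 TeV⁻¹ = 8.40 × 10^-4 GeV⁻¹.
Result: 8.40 × 10^-4 × 1.97 × 10^-16 = 1.65 × 10^-19 m.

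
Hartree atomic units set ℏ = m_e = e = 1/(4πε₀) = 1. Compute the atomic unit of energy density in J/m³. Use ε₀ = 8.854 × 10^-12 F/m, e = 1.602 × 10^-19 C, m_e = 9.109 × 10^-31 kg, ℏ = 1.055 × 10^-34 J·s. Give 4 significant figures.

2.929 × 10^13 J/m³

Dimensional analysis gives u_au = E_h/a₀³ = m_e⁴e¹⁰/((4πε₀)⁵ℏ⁸).
E_h = 4.354 × 10^-18 J
a₀ = 5.297 × 10^-11 m
E_h/a₀³ = 2.929 × 10^13 J/m³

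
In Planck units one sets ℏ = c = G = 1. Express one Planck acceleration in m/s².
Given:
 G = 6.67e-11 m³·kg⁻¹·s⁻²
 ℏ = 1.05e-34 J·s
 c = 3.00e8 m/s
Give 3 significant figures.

a_P = √(c⁷/(ℏG))
  = √(3.12e103)
  = 5.59e51 m/s²

5.59e51 m/s²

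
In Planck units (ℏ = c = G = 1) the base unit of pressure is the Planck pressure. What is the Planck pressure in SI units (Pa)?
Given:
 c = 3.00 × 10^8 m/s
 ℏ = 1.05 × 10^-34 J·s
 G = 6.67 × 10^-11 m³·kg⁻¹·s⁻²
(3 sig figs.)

4.68 × 10^113 Pa

p_P = c⁷/(ℏG²)
  = 2.19 × 10^59 / 4.67 × 10^-55
  = 4.68 × 10^113 Pa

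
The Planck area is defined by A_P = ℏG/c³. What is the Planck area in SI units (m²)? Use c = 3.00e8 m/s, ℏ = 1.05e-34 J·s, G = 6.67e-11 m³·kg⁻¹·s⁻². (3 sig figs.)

2.59e-70 m²

A_P = ℏG/c³
  = 7.00e-45 / 2.70e25
  = 2.59e-70 m²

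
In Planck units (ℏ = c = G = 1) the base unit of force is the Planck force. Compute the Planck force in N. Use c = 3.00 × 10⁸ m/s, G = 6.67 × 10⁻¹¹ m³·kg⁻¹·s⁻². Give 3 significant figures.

F_P = c⁴/G
  = 8.10 × 10³³ / 6.67 × 10⁻¹¹
  = 1.21 × 10⁴⁴ N

1.21 × 10⁴⁴ N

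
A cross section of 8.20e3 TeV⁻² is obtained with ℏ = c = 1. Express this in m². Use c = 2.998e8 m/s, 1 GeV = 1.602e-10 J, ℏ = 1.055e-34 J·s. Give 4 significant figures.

Area is [L]² = [E]⁻²·(ℏc)²; restore (ℏc)².
1 GeV⁻² → (ℏc)² × (1 GeV in J)⁻² = 3.898e-32 m².
Convert the energy scale: 8.20e3 TeV⁻² = 8.20e-3 GeV⁻².
Result: 8.20e-3 × 3.898e-32 = 3.196e-34 m².

3.196e-34 m²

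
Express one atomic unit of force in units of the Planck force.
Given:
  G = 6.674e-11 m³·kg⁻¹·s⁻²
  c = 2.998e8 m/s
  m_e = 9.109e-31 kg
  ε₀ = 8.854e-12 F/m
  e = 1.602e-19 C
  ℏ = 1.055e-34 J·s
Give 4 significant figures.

atomic unit of force: F_au = E_h/a₀ = m_e²e⁶/((4πε₀)³ℏ⁴) = 8.220e-8 N
Planck force: F_P = c⁴/G = 1.210e44 N
ratio = 8.220e-8 / 1.210e44 = 6.791e-52

6.791e-52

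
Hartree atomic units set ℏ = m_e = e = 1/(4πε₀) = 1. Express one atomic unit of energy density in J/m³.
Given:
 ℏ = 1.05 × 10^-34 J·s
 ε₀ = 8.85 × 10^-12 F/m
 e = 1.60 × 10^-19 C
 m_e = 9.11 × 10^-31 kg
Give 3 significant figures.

3.01 × 10^13 J/m³

From ℏ = m_e = e = 1/(4πε₀) = 1 the energy density scale is u_au = E_h/a₀³ = m_e⁴e¹⁰/((4πε₀)⁵ℏ⁸).
E_h = 4.38 × 10^-18 J
a₀ = 5.26 × 10^-11 m
E_h/a₀³ = 3.01 × 10^13 J/m³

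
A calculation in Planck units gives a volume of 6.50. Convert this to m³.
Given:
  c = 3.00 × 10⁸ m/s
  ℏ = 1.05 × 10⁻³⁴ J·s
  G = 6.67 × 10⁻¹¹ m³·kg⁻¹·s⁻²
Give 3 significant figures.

One Planck volume: V_P = (ℏG/c³)^(3/2) = 4.18 × 10⁻¹⁰⁵ m³.
6.50 × 4.18 × 10⁻¹⁰⁵ m³ = 2.72 × 10⁻¹⁰⁴ m³

2.72 × 10⁻¹⁰⁴ m³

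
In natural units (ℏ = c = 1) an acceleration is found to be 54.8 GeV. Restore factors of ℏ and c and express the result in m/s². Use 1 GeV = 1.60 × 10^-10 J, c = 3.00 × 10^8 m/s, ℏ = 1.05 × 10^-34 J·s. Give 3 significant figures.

Acceleration is [L]/[T]² = c·[E]/ℏ.
1 GeV → c/ℏ × (1 GeV in J) = 4.57 × 10^32 m/s².
Result: 54.8 × 4.57 × 10^32 = 2.51 × 10^34 m/s².

2.51 × 10^34 m/s²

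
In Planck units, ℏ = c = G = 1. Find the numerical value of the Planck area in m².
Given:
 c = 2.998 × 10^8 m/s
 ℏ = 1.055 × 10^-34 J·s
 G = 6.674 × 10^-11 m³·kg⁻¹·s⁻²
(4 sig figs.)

Dimensional analysis gives A_P = ℏG/c³.
  = 7.041 × 10^-45 / 2.695 × 10^25
  = 2.613 × 10^-70 m²

2.613 × 10^-70 m²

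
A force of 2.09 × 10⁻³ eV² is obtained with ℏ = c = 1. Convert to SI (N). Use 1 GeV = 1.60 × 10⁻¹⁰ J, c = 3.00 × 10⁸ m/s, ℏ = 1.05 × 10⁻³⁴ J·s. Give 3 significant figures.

Force is [E]/[L] = [E]²/(ℏc); restore (ℏc)⁻¹.
1 GeV² → 1/(ℏc) × (1 GeV in J)² = 8.13 × 10⁵ N.
Convert the energy scale: 2.09 × 10⁻³ eV² = 2.09 × 10⁻²¹ GeV².
Result: 2.09 × 10⁻²¹ × 8.13 × 10⁵ = 1.70 × 10⁻¹⁵ N.

1.70 × 10⁻¹⁵ N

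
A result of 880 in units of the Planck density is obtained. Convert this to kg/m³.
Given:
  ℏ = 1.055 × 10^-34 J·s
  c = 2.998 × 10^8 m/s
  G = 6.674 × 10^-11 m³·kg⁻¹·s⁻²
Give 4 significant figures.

One Planck density: ρ_P = c⁵/(ℏG²) = 5.154 × 10^96 kg/m³.
880 × 5.154 × 10^96 kg/m³ = 4.535 × 10^99 kg/m³

4.535 × 10^99 kg/m³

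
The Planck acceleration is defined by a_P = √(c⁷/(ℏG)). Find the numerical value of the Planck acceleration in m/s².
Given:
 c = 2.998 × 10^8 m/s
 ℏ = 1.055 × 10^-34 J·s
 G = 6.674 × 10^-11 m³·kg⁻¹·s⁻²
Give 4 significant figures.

a_P = √(c⁷/(ℏG))
  = √(3.092 × 10^103)
  = 5.560 × 10^51 m/s²

5.560 × 10^51 m/s²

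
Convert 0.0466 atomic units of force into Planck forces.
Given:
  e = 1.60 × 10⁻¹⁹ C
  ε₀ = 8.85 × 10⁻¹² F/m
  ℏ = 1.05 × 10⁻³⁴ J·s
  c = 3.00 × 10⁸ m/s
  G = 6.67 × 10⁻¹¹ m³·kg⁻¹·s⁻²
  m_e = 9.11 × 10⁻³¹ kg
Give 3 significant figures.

3.20 × 10⁻⁵³

atomic unit of force: F_au = E_h/a₀ = m_e²e⁶/((4πε₀)³ℏ⁴) = 8.33 × 10⁻⁸ N
Planck force: F_P = c⁴/G = 1.21 × 10⁴⁴ N
0.0466 × 8.33 × 10⁻⁸ / 1.21 × 10⁴⁴ = 3.20 × 10⁻⁵³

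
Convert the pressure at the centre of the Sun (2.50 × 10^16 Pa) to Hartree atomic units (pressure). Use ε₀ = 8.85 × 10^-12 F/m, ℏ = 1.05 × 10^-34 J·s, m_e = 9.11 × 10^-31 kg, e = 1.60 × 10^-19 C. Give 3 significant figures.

atomic unit of pressure: P_au = E_h/a₀³ = m_e⁴e¹⁰/((4πε₀)⁵ℏ⁸) = 3.01 × 10^13 Pa.
2.50 × 10^16 / 3.01 × 10^13 = 830

830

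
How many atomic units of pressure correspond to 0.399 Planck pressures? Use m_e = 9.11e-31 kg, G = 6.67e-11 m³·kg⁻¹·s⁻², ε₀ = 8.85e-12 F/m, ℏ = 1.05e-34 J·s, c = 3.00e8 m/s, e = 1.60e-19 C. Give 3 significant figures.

6.20e99

Planck pressure: p_P = c⁷/(ℏG²) = 4.68e113 Pa
atomic unit of pressure: P_au = E_h/a₀³ = m_e⁴e¹⁰/((4πε₀)⁵ℏ⁸) = 3.01e13 Pa
0.399 × 4.68e113 / 3.01e13 = 6.20e99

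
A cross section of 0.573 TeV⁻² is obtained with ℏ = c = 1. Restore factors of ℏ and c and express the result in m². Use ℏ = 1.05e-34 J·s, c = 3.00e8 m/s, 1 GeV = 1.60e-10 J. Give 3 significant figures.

2.22e-38 m²

Area is [L]² = [E]⁻²·(ℏc)²; restore (ℏc)².
1 GeV⁻² → (ℏc)² × (1 GeV in J)⁻² = 3.88e-32 m².
Convert the energy scale: 0.573 TeV⁻² = 5.73e-7 GeV⁻².
Result: 5.73e-7 × 3.88e-32 = 2.22e-38 m².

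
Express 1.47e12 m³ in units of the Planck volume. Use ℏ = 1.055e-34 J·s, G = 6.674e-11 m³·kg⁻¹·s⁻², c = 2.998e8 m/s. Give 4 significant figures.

3.480e116

Planck volume: V_P = (ℏG/c³)^(3/2) = 4.224e-105 m³.
1.47e12 / 4.224e-105 = 3.480e116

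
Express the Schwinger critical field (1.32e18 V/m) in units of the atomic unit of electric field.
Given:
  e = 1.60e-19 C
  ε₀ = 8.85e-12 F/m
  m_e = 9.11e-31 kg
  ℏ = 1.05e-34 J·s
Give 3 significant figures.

atomic unit of electric field: E_au = E_h/(e a₀) = m_e²e⁵/((4πε₀)³ℏ⁴) = 5.20e11 V/m.
1.32e18 / 5.20e11 = 2.54e6

2.54e6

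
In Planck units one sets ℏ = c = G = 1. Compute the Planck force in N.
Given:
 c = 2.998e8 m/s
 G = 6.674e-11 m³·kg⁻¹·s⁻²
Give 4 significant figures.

F_P = c⁴/G
  = 8.078e33 / 6.674e-11
  = 1.210e44 N

1.210e44 N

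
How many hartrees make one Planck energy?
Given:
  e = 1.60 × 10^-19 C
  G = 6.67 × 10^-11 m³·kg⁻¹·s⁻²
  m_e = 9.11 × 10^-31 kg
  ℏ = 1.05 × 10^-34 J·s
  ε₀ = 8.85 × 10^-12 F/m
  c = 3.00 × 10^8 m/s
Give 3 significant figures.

4.47 × 10^26

Planck energy: E_P = √(ℏc⁵/G) = 1.96 × 10^9 J
hartree: E_h = m_e e⁴/(4πε₀ℏ)² = 4.38 × 10^-18 J
ratio = 1.96 × 10^9 / 4.38 × 10^-18 = 4.47 × 10^26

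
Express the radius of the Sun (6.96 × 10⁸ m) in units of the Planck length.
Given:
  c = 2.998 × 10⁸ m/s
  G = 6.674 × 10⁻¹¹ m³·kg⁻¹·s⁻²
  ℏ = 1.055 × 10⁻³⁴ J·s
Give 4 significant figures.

4.306 × 10⁴³

Planck length: ℓ_P = √(ℏG/c³) = 1.616 × 10⁻³⁵ m.
6.96 × 10⁸ / 1.616 × 10⁻³⁵ = 4.306 × 10⁴³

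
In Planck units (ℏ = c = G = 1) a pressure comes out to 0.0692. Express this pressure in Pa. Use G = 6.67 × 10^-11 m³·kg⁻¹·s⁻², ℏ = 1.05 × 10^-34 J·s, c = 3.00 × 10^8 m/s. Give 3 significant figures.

One Planck pressure: p_P = c⁷/(ℏG²) = 4.68 × 10^113 Pa.
0.0692 × 4.68 × 10^113 Pa = 3.24 × 10^112 Pa

3.24 × 10^112 Pa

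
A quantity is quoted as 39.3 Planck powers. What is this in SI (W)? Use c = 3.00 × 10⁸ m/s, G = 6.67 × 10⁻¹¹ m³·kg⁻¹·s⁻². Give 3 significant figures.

One Planck power: P_P = c⁵/G = 3.64 × 10⁵² W.
39.3 × 3.64 × 10⁵² W = 1.43 × 10⁵⁴ W

1.43 × 10⁵⁴ W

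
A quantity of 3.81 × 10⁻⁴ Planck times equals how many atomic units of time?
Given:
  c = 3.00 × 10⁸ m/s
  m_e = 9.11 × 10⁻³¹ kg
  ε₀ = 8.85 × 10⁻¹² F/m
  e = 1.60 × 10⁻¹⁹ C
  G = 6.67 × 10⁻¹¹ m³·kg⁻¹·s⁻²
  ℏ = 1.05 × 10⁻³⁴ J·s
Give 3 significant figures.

8.53 × 10⁻³¹

Planck time: t_P = √(ℏG/c⁵) = 5.37 × 10⁻⁴⁴ s
atomic unit of time: τ_au = (4πε₀)²ℏ³/(m_e e⁴) = 2.40 × 10⁻¹⁷ s
3.81 × 10⁻⁴ × 5.37 × 10⁻⁴⁴ / 2.40 × 10⁻¹⁷ = 8.53 × 10⁻³¹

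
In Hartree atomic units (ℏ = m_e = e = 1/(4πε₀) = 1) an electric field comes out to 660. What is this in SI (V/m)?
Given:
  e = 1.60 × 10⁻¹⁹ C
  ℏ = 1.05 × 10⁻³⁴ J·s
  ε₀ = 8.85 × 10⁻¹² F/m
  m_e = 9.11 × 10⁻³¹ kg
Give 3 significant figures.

3.44 × 10¹⁴ V/m

One atomic unit of electric field: E_au = E_h/(e a₀) = m_e²e⁵/((4πε₀)³ℏ⁴) = 5.20 × 10¹¹ V/m.
660 × 5.20 × 10¹¹ V/m = 3.44 × 10¹⁴ V/m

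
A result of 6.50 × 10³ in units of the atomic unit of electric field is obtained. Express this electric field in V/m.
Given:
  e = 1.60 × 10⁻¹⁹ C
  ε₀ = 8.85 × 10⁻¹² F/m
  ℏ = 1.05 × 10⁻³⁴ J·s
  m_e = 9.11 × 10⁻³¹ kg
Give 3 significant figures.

3.38 × 10¹⁵ V/m

One atomic unit of electric field: E_au = E_h/(e a₀) = m_e²e⁵/((4πε₀)³ℏ⁴) = 5.20 × 10¹¹ V/m.
6.50 × 10³ × 5.20 × 10¹¹ V/m = 3.38 × 10¹⁵ V/m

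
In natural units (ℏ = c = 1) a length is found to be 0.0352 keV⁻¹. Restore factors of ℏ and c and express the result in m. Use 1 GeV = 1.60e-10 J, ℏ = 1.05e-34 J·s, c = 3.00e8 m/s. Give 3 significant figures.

A length is [E]⁻¹ in ℏ=c=1; restore one factor of ℏc.
1 GeV⁻¹ → ℏc × (1 GeV in J)⁻¹ = 1.97e-16 m.
Convert the energy scale: 0.0352 keV⁻¹ = 3.52e4 GeV⁻¹.
Result: 3.52e4 × 1.97e-16 = 6.93e-12 m.

6.93e-12 m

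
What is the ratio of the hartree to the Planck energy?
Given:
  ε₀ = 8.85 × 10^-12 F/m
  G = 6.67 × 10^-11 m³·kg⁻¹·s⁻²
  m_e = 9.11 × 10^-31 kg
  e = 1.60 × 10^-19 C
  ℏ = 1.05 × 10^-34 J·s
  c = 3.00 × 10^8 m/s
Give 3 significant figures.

hartree: E_h = m_e e⁴/(4πε₀ℏ)² = 4.38 × 10^-18 J
Planck energy: E_P = √(ℏc⁵/G) = 1.96 × 10^9 J
ratio = 4.38 × 10^-18 / 1.96 × 10^9 = 2.24 × 10^-27

2.24 × 10^-27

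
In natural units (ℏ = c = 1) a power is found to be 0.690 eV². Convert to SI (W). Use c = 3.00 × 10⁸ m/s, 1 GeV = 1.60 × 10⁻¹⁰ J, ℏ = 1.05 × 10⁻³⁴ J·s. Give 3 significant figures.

1.68 × 10⁻⁴ W

Power is [E]/[T] = [E]²/ℏ.
1 GeV² → 1/ℏ × (1 GeV in J)² = 2.44 × 10¹⁴ W.
Convert the energy scale: 0.690 eV² = 6.90 × 10⁻¹⁹ GeV².
Result: 6.90 × 10⁻¹⁹ × 2.44 × 10¹⁴ = 1.68 × 10⁻⁴ W.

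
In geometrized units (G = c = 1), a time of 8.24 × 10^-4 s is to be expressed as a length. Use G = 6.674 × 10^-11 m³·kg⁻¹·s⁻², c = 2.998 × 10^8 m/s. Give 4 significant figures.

Time → length via c.
8.24 × 10^-4 s × (c) = 2.470 × 10^5 m

2.470 × 10^5 m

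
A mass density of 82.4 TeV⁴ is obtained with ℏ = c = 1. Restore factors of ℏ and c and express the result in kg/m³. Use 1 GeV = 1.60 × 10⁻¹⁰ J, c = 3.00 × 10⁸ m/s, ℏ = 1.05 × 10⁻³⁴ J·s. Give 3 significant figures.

Mass density is [E]/(c²[L]³) = [E]⁴/(ℏ³c⁵).
1 GeV⁴ → 1/(ℏ³c⁵) × (1 GeV in J)⁴ = 2.33 × 10²⁰ kg/m³.
Convert the energy scale: 82.4 TeV⁴ = 8.24 × 10¹³ GeV⁴.
Result: 8.24 × 10¹³ × 2.33 × 10²⁰ = 1.92 × 10³⁴ kg/m³.

1.92 × 10³⁴ kg/m³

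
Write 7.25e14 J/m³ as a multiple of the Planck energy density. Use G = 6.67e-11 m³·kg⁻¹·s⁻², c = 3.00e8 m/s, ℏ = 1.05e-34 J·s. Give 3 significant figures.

1.55e-99

Planck energy density: u_P = c⁷/(ℏG²) = 4.68e113 J/m³.
7.25e14 / 4.68e113 = 1.55e-99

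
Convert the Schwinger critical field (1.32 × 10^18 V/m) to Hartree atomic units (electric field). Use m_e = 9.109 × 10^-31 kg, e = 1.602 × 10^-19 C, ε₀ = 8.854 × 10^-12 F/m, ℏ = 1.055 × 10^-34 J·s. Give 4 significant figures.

atomic unit of electric field: E_au = E_h/(e a₀) = m_e²e⁵/((4πε₀)³ℏ⁴) = 5.131 × 10^11 V/m.
1.32 × 10^18 / 5.131 × 10^11 = 2.573 × 10^6

2.573 × 10^6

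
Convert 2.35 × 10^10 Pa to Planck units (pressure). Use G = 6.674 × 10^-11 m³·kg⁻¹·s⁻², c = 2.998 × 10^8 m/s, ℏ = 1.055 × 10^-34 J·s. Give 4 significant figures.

Planck pressure: p_P = c⁷/(ℏG²) = 4.632 × 10^113 Pa.
2.35 × 10^10 / 4.632 × 10^113 = 5.073 × 10^-104

5.073 × 10^-104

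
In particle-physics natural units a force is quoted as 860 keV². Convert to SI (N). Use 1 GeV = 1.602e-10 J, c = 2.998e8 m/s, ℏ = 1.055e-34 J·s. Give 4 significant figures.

6.978e-4 N

Force is [E]/[L] = [E]²/(ℏc); restore (ℏc)⁻¹.
1 GeV² → 1/(ℏc) × (1 GeV in J)² = 8.114e5 N.
Convert the energy scale: 860 keV² = 8.60e-10 GeV².
Result: 8.60e-10 × 8.114e5 = 6.978e-4 N.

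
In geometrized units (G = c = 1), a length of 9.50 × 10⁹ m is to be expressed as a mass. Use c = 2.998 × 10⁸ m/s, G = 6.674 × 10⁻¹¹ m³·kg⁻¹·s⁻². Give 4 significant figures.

1.279 × 10³⁷ kg

Length → mass via c²/G.
9.50 × 10⁹ m × (c²/G) = 1.279 × 10³⁷ kg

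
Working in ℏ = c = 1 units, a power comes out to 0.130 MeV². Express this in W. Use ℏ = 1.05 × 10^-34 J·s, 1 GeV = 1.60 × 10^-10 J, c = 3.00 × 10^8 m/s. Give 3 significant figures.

Power is [E]/[T] = [E]²/ℏ.
1 GeV² → 1/ℏ × (1 GeV in J)² = 2.44 × 10^14 W.
Convert the energy scale: 0.130 MeV² = 1.30 × 10^-7 GeV².
Result: 1.30 × 10^-7 × 2.44 × 10^14 = 3.17 × 10^7 W.

3.17 × 10^7 W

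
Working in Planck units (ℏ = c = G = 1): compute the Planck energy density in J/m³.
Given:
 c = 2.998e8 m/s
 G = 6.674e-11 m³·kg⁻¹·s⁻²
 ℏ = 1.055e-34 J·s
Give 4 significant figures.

4.632e113 J/m³

Dimensional analysis gives u_P = c⁷/(ℏG²).
  = 2.177e59 / 4.699e-55
  = 4.632e113 J/m³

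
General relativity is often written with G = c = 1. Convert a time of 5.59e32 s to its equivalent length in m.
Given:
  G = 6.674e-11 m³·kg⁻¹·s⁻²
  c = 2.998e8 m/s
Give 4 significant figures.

1.676e41 m

Time → length via c.
5.59e32 s × (c) = 1.676e41 m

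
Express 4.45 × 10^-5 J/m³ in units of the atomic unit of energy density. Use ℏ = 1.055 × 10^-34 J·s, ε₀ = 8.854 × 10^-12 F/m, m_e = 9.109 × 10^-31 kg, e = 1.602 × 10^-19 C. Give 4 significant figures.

atomic unit of energy density: u_au = E_h/a₀³ = m_e⁴e¹⁰/((4πε₀)⁵ℏ⁸) = 2.929 × 10^13 J/m³.
4.45 × 10^-5 / 2.929 × 10^13 = 1.519 × 10^-18

1.519 × 10^-18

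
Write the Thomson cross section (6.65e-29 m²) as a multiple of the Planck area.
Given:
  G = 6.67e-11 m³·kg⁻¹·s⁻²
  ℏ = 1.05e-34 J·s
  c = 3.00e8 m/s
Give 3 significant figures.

Planck area: A_P = ℏG/c³ = 2.59e-70 m².
6.65e-29 / 2.59e-70 = 2.56e41

2.56e41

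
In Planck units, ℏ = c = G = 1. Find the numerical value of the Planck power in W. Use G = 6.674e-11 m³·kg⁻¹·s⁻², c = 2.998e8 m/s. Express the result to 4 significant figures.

3.629e52 W

The unique combination of the constants set to 1 with dimensions of power is P_P = c⁵/G.
  = 2.422e42 / 6.674e-11
  = 3.629e52 W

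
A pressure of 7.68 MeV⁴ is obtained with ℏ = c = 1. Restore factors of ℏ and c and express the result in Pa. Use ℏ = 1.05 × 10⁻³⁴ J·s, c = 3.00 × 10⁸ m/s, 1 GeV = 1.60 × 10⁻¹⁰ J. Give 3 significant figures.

Pressure is [E]/[L]³ = [E]⁴/(ℏc)³.
1 GeV⁴ → 1/(ℏc)³ × (1 GeV in J)⁴ = 2.10 × 10³⁷ Pa.
Convert the energy scale: 7.68 MeV⁴ = 7.68 × 10⁻¹² GeV⁴.
Result: 7.68 × 10⁻¹² × 2.10 × 10³⁷ = 1.61 × 10²⁶ Pa.

1.61 × 10²⁶ Pa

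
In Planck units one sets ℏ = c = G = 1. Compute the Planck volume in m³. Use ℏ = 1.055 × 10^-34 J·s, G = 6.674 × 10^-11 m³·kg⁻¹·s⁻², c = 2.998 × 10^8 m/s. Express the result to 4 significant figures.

4.224 × 10^-105 m³

V_P = (ℏG/c³)^(3/2)
  = √(1.784 × 10^-209)
  = 4.224 × 10^-105 m³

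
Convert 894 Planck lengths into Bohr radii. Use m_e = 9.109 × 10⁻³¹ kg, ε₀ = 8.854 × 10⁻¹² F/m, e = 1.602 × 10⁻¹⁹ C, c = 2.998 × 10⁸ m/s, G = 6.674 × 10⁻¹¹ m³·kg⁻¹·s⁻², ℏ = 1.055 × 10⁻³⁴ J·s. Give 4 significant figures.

2.728 × 10⁻²²

Planck length: ℓ_P = √(ℏG/c³) = 1.616 × 10⁻³⁵ m
Bohr radius: a₀ = 4πε₀ℏ²/(m_e e²) = 5.297 × 10⁻¹¹ m
894 × 1.616 × 10⁻³⁵ / 5.297 × 10⁻¹¹ = 2.728 × 10⁻²²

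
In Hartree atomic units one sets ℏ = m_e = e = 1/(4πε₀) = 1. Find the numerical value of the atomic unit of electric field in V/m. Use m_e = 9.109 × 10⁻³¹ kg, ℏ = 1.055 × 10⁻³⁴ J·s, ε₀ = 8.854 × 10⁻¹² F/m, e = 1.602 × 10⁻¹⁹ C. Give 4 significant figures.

E_au = E_h/(e a₀) = m_e²e⁵/((4πε₀)³ℏ⁴)
E_h = 4.354 × 10⁻¹⁸ J
a₀ = 5.297 × 10⁻¹¹ m
E_h/(e·a₀) = 5.131 × 10¹¹ V/m

5.131 × 10¹¹ V/m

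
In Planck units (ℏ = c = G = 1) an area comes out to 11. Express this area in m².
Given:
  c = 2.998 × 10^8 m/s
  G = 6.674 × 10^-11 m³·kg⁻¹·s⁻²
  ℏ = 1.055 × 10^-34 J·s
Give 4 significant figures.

One Planck area: A_P = ℏG/c³ = 2.613 × 10^-70 m².
11 × 2.613 × 10^-70 m² = 2.874 × 10^-69 m²

2.874 × 10^-69 m²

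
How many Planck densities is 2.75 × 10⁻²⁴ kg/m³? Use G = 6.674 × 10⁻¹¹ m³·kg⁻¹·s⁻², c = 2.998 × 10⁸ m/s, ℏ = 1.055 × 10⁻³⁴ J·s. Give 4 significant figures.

Planck density: ρ_P = c⁵/(ℏG²) = 5.154 × 10⁹⁶ kg/m³.
2.75 × 10⁻²⁴ / 5.154 × 10⁹⁶ = 5.336 × 10⁻¹²¹

5.336 × 10⁻¹²¹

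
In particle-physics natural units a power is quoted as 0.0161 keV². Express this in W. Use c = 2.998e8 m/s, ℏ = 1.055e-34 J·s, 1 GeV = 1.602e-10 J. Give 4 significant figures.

3.917 W

Power is [E]/[T] = [E]²/ℏ.
1 GeV² → 1/ℏ × (1 GeV in J)² = 2.433e14 W.
Convert the energy scale: 0.0161 keV² = 1.61e-14 GeV².
Result: 1.61e-14 × 2.433e14 = 3.917 W.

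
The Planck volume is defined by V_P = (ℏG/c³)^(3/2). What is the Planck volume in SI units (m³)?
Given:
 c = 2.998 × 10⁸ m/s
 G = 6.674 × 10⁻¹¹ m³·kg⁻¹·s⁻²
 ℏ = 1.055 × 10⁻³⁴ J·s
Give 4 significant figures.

4.224 × 10⁻¹⁰⁵ m³

V_P = (ℏG/c³)^(3/2)
  = √(1.784 × 10⁻²⁰⁹)
  = 4.224 × 10⁻¹⁰⁵ m³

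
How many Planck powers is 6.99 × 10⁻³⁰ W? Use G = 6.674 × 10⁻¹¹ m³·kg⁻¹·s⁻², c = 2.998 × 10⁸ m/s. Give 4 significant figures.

1.926 × 10⁻⁸²

Planck power: P_P = c⁵/G = 3.629 × 10⁵² W.
6.99 × 10⁻³⁰ / 3.629 × 10⁵² = 1.926 × 10⁻⁸²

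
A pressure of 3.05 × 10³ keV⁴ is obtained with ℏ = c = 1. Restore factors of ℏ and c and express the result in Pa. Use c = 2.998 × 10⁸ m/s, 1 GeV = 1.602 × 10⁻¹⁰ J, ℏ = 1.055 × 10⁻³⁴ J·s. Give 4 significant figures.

Pressure is [E]/[L]³ = [E]⁴/(ℏc)³.
1 GeV⁴ → 1/(ℏc)³ × (1 GeV in J)⁴ = 2.082 × 10³⁷ Pa.
Convert the energy scale: 3.05 × 10³ keV⁴ = 3.05 × 10⁻²¹ GeV⁴.
Result: 3.05 × 10⁻²¹ × 2.082 × 10³⁷ = 6.349 × 10¹⁶ Pa.

6.349 × 10¹⁶ Pa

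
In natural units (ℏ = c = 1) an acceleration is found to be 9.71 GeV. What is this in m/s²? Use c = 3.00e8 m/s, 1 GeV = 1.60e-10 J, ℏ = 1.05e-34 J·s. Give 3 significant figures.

Acceleration is [L]/[T]² = c·[E]/ℏ.
1 GeV → c/ℏ × (1 GeV in J) = 4.57e32 m/s².
Result: 9.71 × 4.57e32 = 4.44e33 m/s².

4.44e33 m/s²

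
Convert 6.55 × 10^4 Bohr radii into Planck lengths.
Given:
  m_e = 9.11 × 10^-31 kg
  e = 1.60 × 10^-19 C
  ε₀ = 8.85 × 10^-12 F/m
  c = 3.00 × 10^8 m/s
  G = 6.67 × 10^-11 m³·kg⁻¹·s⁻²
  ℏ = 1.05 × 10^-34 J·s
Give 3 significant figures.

2.14 × 10^29

Bohr radius: a₀ = 4πε₀ℏ²/(m_e e²) = 5.26 × 10^-11 m
Planck length: ℓ_P = √(ℏG/c³) = 1.61 × 10^-35 m
6.55 × 10^4 × 5.26 × 10^-11 / 1.61 × 10^-35 = 2.14 × 10^29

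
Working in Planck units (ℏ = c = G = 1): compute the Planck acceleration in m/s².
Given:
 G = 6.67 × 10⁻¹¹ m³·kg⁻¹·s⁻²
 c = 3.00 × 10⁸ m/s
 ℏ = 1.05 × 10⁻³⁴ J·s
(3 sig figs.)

5.59 × 10⁵¹ m/s²

The unique combination of the constants set to 1 with dimensions of acceleration is a_P = √(c⁷/(ℏG)).
  = √(3.12 × 10¹⁰³)
  = 5.59 × 10⁵¹ m/s²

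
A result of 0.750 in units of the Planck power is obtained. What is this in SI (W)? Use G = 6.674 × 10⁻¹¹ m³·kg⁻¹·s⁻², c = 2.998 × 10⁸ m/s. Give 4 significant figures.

2.722 × 10⁵² W

One Planck power: P_P = c⁵/G = 3.629 × 10⁵² W.
0.750 × 3.629 × 10⁵² W = 2.722 × 10⁵² W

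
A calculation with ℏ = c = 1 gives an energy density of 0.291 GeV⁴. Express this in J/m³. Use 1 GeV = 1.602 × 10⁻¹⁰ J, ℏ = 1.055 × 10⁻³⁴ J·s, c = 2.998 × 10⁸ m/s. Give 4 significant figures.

6.057 × 10³⁶ J/m³

[E]/[L]³ = [E]⁴/(ℏc)³; restore (ℏc)⁻³.
1 GeV⁴ → 1/(ℏc)³ × (1 GeV in J)⁴ = 2.082 × 10³⁷ J/m³.
Result: 0.291 × 2.082 × 10³⁷ = 6.057 × 10³⁶ J/m³.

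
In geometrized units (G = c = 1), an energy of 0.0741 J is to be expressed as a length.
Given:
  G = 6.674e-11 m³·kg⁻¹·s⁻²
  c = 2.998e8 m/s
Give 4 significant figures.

Energy → length via G/c⁴.
0.0741 J × (G/c⁴) = 6.122e-46 m

6.122e-46 m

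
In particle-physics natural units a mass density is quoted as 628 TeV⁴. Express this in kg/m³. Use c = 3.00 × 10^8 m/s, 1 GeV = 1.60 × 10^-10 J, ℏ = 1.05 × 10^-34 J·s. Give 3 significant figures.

1.46 × 10^35 kg/m³

Mass density is [E]/(c²[L]³) = [E]⁴/(ℏ³c⁵).
1 GeV⁴ → 1/(ℏ³c⁵) × (1 GeV in J)⁴ = 2.33 × 10^20 kg/m³.
Convert the energy scale: 628 TeV⁴ = 6.28 × 10^14 GeV⁴.
Result: 6.28 × 10^14 × 2.33 × 10^20 = 1.46 × 10^35 kg/m³.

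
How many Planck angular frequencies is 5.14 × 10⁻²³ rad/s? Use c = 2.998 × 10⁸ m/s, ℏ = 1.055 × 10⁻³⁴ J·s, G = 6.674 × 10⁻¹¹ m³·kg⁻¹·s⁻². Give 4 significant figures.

2.771 × 10⁻⁶⁶

Planck angular frequency: ω_P = √(c⁵/(ℏG)) = 1.855 × 10⁴³ rad/s.
5.14 × 10⁻²³ / 1.855 × 10⁴³ = 2.771 × 10⁻⁶⁶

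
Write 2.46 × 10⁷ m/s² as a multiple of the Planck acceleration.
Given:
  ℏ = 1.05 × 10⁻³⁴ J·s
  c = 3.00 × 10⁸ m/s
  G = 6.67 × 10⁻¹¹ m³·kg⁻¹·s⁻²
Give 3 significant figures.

4.40 × 10⁻⁴⁵

Planck acceleration: a_P = √(c⁷/(ℏG)) = 5.59 × 10⁵¹ m/s².
2.46 × 10⁷ / 5.59 × 10⁵¹ = 4.40 × 10⁻⁴⁵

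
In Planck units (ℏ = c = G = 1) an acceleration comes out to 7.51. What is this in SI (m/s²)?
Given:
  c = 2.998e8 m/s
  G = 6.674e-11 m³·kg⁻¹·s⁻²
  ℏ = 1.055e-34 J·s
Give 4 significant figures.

4.176e52 m/s²

One Planck acceleration: a_P = √(c⁷/(ℏG)) = 5.560e51 m/s².
7.51 × 5.560e51 m/s² = 4.176e52 m/s²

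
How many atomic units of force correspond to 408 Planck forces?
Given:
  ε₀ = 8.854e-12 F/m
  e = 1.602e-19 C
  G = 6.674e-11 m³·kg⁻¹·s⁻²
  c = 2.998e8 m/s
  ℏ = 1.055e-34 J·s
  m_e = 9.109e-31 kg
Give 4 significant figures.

Planck force: F_P = c⁴/G = 1.210e44 N
atomic unit of force: F_au = E_h/a₀ = m_e²e⁶/((4πε₀)³ℏ⁴) = 8.220e-8 N
408 × 1.210e44 / 8.220e-8 = 6.008e53

6.008e53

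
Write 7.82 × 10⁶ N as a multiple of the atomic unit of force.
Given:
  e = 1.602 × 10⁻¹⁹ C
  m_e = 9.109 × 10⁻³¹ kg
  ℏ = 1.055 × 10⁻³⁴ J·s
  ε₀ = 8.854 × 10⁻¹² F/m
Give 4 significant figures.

atomic unit of force: F_au = E_h/a₀ = m_e²e⁶/((4πε₀)³ℏ⁴) = 8.220 × 10⁻⁸ N.
7.82 × 10⁶ / 8.220 × 10⁻⁸ = 9.514 × 10¹³

9.514 × 10¹³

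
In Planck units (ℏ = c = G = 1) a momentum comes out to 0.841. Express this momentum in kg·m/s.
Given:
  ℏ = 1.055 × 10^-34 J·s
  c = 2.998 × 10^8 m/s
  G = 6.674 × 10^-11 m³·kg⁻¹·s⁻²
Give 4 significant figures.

5.489 kg·m/s

One Planck momentum: p_P = √(ℏc³/G) = 6.527 kg·m/s.
0.841 × 6.527 kg·m/s = 5.489 kg·m/s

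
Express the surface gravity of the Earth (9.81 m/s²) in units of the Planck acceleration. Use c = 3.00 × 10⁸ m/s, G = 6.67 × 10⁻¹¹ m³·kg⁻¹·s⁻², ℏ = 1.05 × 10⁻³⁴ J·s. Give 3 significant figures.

Planck acceleration: a_P = √(c⁷/(ℏG)) = 5.59 × 10⁵¹ m/s².
9.81 / 5.59 × 10⁵¹ = 1.76 × 10⁻⁵¹

1.76 × 10⁻⁵¹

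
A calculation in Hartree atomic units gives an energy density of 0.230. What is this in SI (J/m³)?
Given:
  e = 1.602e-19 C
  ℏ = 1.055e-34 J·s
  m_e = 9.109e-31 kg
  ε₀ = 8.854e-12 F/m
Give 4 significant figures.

6.737e12 J/m³

One atomic unit of energy density: u_au = E_h/a₀³ = m_e⁴e¹⁰/((4πε₀)⁵ℏ⁸) = 2.929e13 J/m³.
0.230 × 2.929e13 J/m³ = 6.737e12 J/m³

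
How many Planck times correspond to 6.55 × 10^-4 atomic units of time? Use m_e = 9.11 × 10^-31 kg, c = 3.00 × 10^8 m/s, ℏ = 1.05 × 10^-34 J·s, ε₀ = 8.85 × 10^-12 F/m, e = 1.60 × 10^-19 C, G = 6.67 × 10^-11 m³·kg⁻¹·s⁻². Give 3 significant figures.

atomic unit of time: τ_au = (4πε₀)²ℏ³/(m_e e⁴) = 2.40 × 10^-17 s
Planck time: t_P = √(ℏG/c⁵) = 5.37 × 10^-44 s
6.55 × 10^-4 × 2.40 × 10^-17 / 5.37 × 10^-44 = 2.93 × 10^23

2.93 × 10^23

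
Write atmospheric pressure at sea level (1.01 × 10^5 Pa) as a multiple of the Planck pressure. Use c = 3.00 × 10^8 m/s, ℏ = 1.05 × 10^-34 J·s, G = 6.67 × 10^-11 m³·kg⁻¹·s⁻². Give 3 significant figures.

Planck pressure: p_P = c⁷/(ℏG²) = 4.68 × 10^113 Pa.
1.01 × 10^5 / 4.68 × 10^113 = 2.16 × 10^-109

2.16 × 10^-109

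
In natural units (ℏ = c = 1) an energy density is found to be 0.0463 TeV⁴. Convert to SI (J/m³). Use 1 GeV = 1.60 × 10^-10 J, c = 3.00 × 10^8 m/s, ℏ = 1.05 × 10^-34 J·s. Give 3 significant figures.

9.71 × 10^47 J/m³

[E]/[L]³ = [E]⁴/(ℏc)³; restore (ℏc)⁻³.
1 GeV⁴ → 1/(ℏc)³ × (1 GeV in J)⁴ = 2.10 × 10^37 J/m³.
Convert the energy scale: 0.0463 TeV⁴ = 4.63 × 10^10 GeV⁴.
Result: 4.63 × 10^10 × 2.10 × 10^37 = 9.71 × 10^47 J/m³.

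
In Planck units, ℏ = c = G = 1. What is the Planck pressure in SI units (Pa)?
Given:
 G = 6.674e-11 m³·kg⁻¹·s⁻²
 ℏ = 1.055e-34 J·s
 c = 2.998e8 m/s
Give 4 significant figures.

The unique combination of the constants set to 1 with dimensions of pressure is p_P = c⁷/(ℏG²).
  = 2.177e59 / 4.699e-55
  = 4.632e113 Pa

4.632e113 Pa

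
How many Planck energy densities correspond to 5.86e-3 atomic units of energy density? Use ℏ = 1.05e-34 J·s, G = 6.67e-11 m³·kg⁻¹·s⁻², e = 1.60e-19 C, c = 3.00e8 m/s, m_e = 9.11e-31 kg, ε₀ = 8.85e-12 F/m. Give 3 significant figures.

3.77e-103

atomic unit of energy density: u_au = E_h/a₀³ = m_e⁴e¹⁰/((4πε₀)⁵ℏ⁸) = 3.01e13 J/m³
Planck energy density: u_P = c⁷/(ℏG²) = 4.68e113 J/m³
5.86e-3 × 3.01e13 / 4.68e113 = 3.77e-103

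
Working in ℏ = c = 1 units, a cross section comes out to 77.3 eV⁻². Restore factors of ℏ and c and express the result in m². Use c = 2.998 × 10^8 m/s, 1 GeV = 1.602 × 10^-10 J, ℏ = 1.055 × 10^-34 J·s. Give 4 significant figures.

3.013 × 10^-12 m²

Area is [L]² = [E]⁻²·(ℏc)²; restore (ℏc)².
1 GeV⁻² → (ℏc)² × (1 GeV in J)⁻² = 3.898 × 10^-32 m².
Convert the energy scale: 77.3 eV⁻² = 7.73 × 10^19 GeV⁻².
Result: 7.73 × 10^19 × 3.898 × 10^-32 = 3.013 × 10^-12 m².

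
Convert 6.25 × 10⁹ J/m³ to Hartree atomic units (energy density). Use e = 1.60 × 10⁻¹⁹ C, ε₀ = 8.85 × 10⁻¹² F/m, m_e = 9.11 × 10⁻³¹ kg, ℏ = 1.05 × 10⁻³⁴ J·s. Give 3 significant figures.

2.07 × 10⁻⁴

atomic unit of energy density: u_au = E_h/a₀³ = m_e⁴e¹⁰/((4πε₀)⁵ℏ⁸) = 3.01 × 10¹³ J/m³.
6.25 × 10⁹ / 3.01 × 10¹³ = 2.07 × 10⁻⁴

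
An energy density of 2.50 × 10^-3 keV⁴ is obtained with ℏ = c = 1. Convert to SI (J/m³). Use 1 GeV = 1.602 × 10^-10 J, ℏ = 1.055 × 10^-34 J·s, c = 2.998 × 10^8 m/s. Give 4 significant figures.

[E]/[L]³ = [E]⁴/(ℏc)³; restore (ℏc)⁻³.
1 GeV⁴ → 1/(ℏc)³ × (1 GeV in J)⁴ = 2.082 × 10^37 J/m³.
Convert the energy scale: 2.50 × 10^-3 keV⁴ = 2.50 × 10^-27 GeV⁴.
Result: 2.50 × 10^-27 × 2.082 × 10^37 = 5.204 × 10^10 J/m³.

5.204 × 10^10 J/m³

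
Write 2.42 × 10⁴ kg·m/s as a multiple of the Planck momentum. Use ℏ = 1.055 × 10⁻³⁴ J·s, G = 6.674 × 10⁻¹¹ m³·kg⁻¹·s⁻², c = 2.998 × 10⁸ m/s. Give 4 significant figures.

Planck momentum: p_P = √(ℏc³/G) = 6.527 kg·m/s.
2.42 × 10⁴ / 6.527 = 3.708 × 10³

3.708 × 10³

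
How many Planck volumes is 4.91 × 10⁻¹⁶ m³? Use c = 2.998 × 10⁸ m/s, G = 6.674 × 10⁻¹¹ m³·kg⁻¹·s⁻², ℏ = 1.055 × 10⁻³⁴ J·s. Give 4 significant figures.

Planck volume: V_P = (ℏG/c³)^(3/2) = 4.224 × 10⁻¹⁰⁵ m³.
4.91 × 10⁻¹⁶ / 4.224 × 10⁻¹⁰⁵ = 1.162 × 10⁸⁹

1.162 × 10⁸⁹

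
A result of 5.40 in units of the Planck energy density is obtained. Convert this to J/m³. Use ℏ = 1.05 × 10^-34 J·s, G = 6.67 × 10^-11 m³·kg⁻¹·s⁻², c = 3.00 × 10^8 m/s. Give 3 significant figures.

One Planck energy density: u_P = c⁷/(ℏG²) = 4.68 × 10^113 J/m³.
5.40 × 4.68 × 10^113 J/m³ = 2.53 × 10^114 J/m³

2.53 × 10^114 J/m³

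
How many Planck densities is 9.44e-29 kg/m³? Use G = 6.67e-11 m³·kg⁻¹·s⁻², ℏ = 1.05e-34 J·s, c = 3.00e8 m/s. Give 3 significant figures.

Planck density: ρ_P = c⁵/(ℏG²) = 5.20e96 kg/m³.
9.44e-29 / 5.20e96 = 1.81e-125

1.81e-125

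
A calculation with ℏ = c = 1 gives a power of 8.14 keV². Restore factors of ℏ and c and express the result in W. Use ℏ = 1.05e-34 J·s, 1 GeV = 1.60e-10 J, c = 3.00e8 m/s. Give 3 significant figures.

Power is [E]/[T] = [E]²/ℏ.
1 GeV² → 1/ℏ × (1 GeV in J)² = 2.44e14 W.
Convert the energy scale: 8.14 keV² = 8.14e-12 GeV².
Result: 8.14e-12 × 2.44e14 = 1.98e3 W.

1.98e3 W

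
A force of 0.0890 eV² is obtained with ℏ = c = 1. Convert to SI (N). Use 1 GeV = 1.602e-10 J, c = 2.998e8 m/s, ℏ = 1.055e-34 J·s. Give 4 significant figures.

7.222e-14 N

Force is [E]/[L] = [E]²/(ℏc); restore (ℏc)⁻¹.
1 GeV² → 1/(ℏc) × (1 GeV in J)² = 8.114e5 N.
Convert the energy scale: 0.0890 eV² = 8.90e-20 GeV².
Result: 8.90e-20 × 8.114e5 = 7.222e-14 N.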